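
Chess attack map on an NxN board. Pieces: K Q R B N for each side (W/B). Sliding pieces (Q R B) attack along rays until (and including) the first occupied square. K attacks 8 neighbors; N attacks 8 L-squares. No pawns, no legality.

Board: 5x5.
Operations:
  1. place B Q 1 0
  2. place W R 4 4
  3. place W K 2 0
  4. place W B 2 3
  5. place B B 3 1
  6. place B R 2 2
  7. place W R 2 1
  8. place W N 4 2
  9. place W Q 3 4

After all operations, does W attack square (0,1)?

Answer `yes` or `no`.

Op 1: place BQ@(1,0)
Op 2: place WR@(4,4)
Op 3: place WK@(2,0)
Op 4: place WB@(2,3)
Op 5: place BB@(3,1)
Op 6: place BR@(2,2)
Op 7: place WR@(2,1)
Op 8: place WN@(4,2)
Op 9: place WQ@(3,4)
Per-piece attacks for W:
  WK@(2,0): attacks (2,1) (3,0) (1,0) (3,1) (1,1)
  WR@(2,1): attacks (2,2) (2,0) (3,1) (1,1) (0,1) [ray(0,1) blocked at (2,2); ray(0,-1) blocked at (2,0); ray(1,0) blocked at (3,1)]
  WB@(2,3): attacks (3,4) (3,2) (4,1) (1,4) (1,2) (0,1) [ray(1,1) blocked at (3,4)]
  WQ@(3,4): attacks (3,3) (3,2) (3,1) (4,4) (2,4) (1,4) (0,4) (4,3) (2,3) [ray(0,-1) blocked at (3,1); ray(1,0) blocked at (4,4); ray(-1,-1) blocked at (2,3)]
  WN@(4,2): attacks (3,4) (2,3) (3,0) (2,1)
  WR@(4,4): attacks (4,3) (4,2) (3,4) [ray(0,-1) blocked at (4,2); ray(-1,0) blocked at (3,4)]
W attacks (0,1): yes

Answer: yes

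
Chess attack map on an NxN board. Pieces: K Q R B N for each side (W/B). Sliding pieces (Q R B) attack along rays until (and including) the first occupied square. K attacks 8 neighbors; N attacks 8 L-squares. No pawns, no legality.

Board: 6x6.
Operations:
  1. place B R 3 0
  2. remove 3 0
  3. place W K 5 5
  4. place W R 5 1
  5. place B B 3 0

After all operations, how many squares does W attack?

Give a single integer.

Answer: 12

Derivation:
Op 1: place BR@(3,0)
Op 2: remove (3,0)
Op 3: place WK@(5,5)
Op 4: place WR@(5,1)
Op 5: place BB@(3,0)
Per-piece attacks for W:
  WR@(5,1): attacks (5,2) (5,3) (5,4) (5,5) (5,0) (4,1) (3,1) (2,1) (1,1) (0,1) [ray(0,1) blocked at (5,5)]
  WK@(5,5): attacks (5,4) (4,5) (4,4)
Union (12 distinct): (0,1) (1,1) (2,1) (3,1) (4,1) (4,4) (4,5) (5,0) (5,2) (5,3) (5,4) (5,5)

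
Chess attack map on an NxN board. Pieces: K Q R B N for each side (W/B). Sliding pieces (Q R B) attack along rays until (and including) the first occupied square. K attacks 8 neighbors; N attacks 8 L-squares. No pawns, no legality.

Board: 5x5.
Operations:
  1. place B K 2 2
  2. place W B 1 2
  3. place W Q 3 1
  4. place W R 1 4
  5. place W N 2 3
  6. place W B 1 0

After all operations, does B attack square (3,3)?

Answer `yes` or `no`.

Answer: yes

Derivation:
Op 1: place BK@(2,2)
Op 2: place WB@(1,2)
Op 3: place WQ@(3,1)
Op 4: place WR@(1,4)
Op 5: place WN@(2,3)
Op 6: place WB@(1,0)
Per-piece attacks for B:
  BK@(2,2): attacks (2,3) (2,1) (3,2) (1,2) (3,3) (3,1) (1,3) (1,1)
B attacks (3,3): yes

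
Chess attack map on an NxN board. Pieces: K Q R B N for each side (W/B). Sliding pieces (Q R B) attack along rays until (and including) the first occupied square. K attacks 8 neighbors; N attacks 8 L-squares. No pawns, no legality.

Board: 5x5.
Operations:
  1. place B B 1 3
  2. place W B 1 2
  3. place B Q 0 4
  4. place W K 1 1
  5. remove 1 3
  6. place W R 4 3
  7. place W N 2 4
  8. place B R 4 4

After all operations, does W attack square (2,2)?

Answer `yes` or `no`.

Answer: yes

Derivation:
Op 1: place BB@(1,3)
Op 2: place WB@(1,2)
Op 3: place BQ@(0,4)
Op 4: place WK@(1,1)
Op 5: remove (1,3)
Op 6: place WR@(4,3)
Op 7: place WN@(2,4)
Op 8: place BR@(4,4)
Per-piece attacks for W:
  WK@(1,1): attacks (1,2) (1,0) (2,1) (0,1) (2,2) (2,0) (0,2) (0,0)
  WB@(1,2): attacks (2,3) (3,4) (2,1) (3,0) (0,3) (0,1)
  WN@(2,4): attacks (3,2) (4,3) (1,2) (0,3)
  WR@(4,3): attacks (4,4) (4,2) (4,1) (4,0) (3,3) (2,3) (1,3) (0,3) [ray(0,1) blocked at (4,4)]
W attacks (2,2): yes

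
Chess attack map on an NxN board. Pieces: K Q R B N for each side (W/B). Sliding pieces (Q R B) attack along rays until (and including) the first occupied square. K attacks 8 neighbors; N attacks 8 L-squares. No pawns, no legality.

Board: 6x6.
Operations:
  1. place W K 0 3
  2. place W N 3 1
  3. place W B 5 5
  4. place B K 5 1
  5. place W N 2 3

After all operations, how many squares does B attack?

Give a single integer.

Answer: 5

Derivation:
Op 1: place WK@(0,3)
Op 2: place WN@(3,1)
Op 3: place WB@(5,5)
Op 4: place BK@(5,1)
Op 5: place WN@(2,3)
Per-piece attacks for B:
  BK@(5,1): attacks (5,2) (5,0) (4,1) (4,2) (4,0)
Union (5 distinct): (4,0) (4,1) (4,2) (5,0) (5,2)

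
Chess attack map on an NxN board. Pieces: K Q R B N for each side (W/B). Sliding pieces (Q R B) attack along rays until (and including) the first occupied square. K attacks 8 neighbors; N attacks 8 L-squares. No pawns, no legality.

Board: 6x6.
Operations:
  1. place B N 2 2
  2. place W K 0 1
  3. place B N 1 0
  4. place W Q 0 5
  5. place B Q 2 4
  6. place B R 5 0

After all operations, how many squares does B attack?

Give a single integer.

Answer: 27

Derivation:
Op 1: place BN@(2,2)
Op 2: place WK@(0,1)
Op 3: place BN@(1,0)
Op 4: place WQ@(0,5)
Op 5: place BQ@(2,4)
Op 6: place BR@(5,0)
Per-piece attacks for B:
  BN@(1,0): attacks (2,2) (3,1) (0,2)
  BN@(2,2): attacks (3,4) (4,3) (1,4) (0,3) (3,0) (4,1) (1,0) (0,1)
  BQ@(2,4): attacks (2,5) (2,3) (2,2) (3,4) (4,4) (5,4) (1,4) (0,4) (3,5) (3,3) (4,2) (5,1) (1,5) (1,3) (0,2) [ray(0,-1) blocked at (2,2)]
  BR@(5,0): attacks (5,1) (5,2) (5,3) (5,4) (5,5) (4,0) (3,0) (2,0) (1,0) [ray(-1,0) blocked at (1,0)]
Union (27 distinct): (0,1) (0,2) (0,3) (0,4) (1,0) (1,3) (1,4) (1,5) (2,0) (2,2) (2,3) (2,5) (3,0) (3,1) (3,3) (3,4) (3,5) (4,0) (4,1) (4,2) (4,3) (4,4) (5,1) (5,2) (5,3) (5,4) (5,5)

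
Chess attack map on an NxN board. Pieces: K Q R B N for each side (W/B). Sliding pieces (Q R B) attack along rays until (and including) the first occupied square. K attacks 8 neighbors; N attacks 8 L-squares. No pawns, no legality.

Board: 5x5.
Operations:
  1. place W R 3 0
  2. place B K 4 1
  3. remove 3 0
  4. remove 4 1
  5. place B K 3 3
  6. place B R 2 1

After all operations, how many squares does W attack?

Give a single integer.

Answer: 0

Derivation:
Op 1: place WR@(3,0)
Op 2: place BK@(4,1)
Op 3: remove (3,0)
Op 4: remove (4,1)
Op 5: place BK@(3,3)
Op 6: place BR@(2,1)
Per-piece attacks for W:
Union (0 distinct): (none)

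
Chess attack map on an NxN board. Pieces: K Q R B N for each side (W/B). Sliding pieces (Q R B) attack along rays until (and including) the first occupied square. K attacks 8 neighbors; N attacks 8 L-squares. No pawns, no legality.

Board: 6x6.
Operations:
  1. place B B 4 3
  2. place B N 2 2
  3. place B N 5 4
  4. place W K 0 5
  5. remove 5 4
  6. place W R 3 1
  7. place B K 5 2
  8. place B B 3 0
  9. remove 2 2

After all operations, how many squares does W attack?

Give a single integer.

Op 1: place BB@(4,3)
Op 2: place BN@(2,2)
Op 3: place BN@(5,4)
Op 4: place WK@(0,5)
Op 5: remove (5,4)
Op 6: place WR@(3,1)
Op 7: place BK@(5,2)
Op 8: place BB@(3,0)
Op 9: remove (2,2)
Per-piece attacks for W:
  WK@(0,5): attacks (0,4) (1,5) (1,4)
  WR@(3,1): attacks (3,2) (3,3) (3,4) (3,5) (3,0) (4,1) (5,1) (2,1) (1,1) (0,1) [ray(0,-1) blocked at (3,0)]
Union (13 distinct): (0,1) (0,4) (1,1) (1,4) (1,5) (2,1) (3,0) (3,2) (3,3) (3,4) (3,5) (4,1) (5,1)

Answer: 13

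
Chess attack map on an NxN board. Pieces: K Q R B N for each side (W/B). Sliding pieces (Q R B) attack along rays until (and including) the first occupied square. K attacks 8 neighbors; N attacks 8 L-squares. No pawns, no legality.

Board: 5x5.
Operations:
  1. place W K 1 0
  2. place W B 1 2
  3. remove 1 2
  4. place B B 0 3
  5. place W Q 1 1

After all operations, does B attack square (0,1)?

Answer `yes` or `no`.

Op 1: place WK@(1,0)
Op 2: place WB@(1,2)
Op 3: remove (1,2)
Op 4: place BB@(0,3)
Op 5: place WQ@(1,1)
Per-piece attacks for B:
  BB@(0,3): attacks (1,4) (1,2) (2,1) (3,0)
B attacks (0,1): no

Answer: no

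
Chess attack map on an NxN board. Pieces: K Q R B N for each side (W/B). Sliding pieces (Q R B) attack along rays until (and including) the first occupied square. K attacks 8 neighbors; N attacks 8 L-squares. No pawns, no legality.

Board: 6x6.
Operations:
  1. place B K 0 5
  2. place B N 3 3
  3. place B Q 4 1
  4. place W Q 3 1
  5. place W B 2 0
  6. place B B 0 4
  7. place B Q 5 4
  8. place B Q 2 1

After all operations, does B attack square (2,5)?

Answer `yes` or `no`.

Answer: yes

Derivation:
Op 1: place BK@(0,5)
Op 2: place BN@(3,3)
Op 3: place BQ@(4,1)
Op 4: place WQ@(3,1)
Op 5: place WB@(2,0)
Op 6: place BB@(0,4)
Op 7: place BQ@(5,4)
Op 8: place BQ@(2,1)
Per-piece attacks for B:
  BB@(0,4): attacks (1,5) (1,3) (2,2) (3,1) [ray(1,-1) blocked at (3,1)]
  BK@(0,5): attacks (0,4) (1,5) (1,4)
  BQ@(2,1): attacks (2,2) (2,3) (2,4) (2,5) (2,0) (3,1) (1,1) (0,1) (3,2) (4,3) (5,4) (3,0) (1,2) (0,3) (1,0) [ray(0,-1) blocked at (2,0); ray(1,0) blocked at (3,1); ray(1,1) blocked at (5,4)]
  BN@(3,3): attacks (4,5) (5,4) (2,5) (1,4) (4,1) (5,2) (2,1) (1,2)
  BQ@(4,1): attacks (4,2) (4,3) (4,4) (4,5) (4,0) (5,1) (3,1) (5,2) (5,0) (3,2) (2,3) (1,4) (0,5) (3,0) [ray(-1,0) blocked at (3,1); ray(-1,1) blocked at (0,5)]
  BQ@(5,4): attacks (5,5) (5,3) (5,2) (5,1) (5,0) (4,4) (3,4) (2,4) (1,4) (0,4) (4,5) (4,3) (3,2) (2,1) [ray(-1,0) blocked at (0,4); ray(-1,-1) blocked at (2,1)]
B attacks (2,5): yes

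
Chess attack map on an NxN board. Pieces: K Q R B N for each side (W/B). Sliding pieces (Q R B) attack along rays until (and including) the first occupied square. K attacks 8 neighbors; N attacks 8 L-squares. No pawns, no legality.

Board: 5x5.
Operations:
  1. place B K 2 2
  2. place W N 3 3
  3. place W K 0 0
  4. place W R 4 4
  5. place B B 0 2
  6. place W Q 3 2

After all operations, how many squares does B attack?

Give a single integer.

Answer: 10

Derivation:
Op 1: place BK@(2,2)
Op 2: place WN@(3,3)
Op 3: place WK@(0,0)
Op 4: place WR@(4,4)
Op 5: place BB@(0,2)
Op 6: place WQ@(3,2)
Per-piece attacks for B:
  BB@(0,2): attacks (1,3) (2,4) (1,1) (2,0)
  BK@(2,2): attacks (2,3) (2,1) (3,2) (1,2) (3,3) (3,1) (1,3) (1,1)
Union (10 distinct): (1,1) (1,2) (1,3) (2,0) (2,1) (2,3) (2,4) (3,1) (3,2) (3,3)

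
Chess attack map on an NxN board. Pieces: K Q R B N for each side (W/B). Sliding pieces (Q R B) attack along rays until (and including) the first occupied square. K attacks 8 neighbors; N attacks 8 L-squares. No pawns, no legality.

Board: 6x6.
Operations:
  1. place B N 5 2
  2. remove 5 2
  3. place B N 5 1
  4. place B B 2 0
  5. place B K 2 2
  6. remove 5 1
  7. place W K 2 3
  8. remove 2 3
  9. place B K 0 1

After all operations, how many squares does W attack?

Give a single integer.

Op 1: place BN@(5,2)
Op 2: remove (5,2)
Op 3: place BN@(5,1)
Op 4: place BB@(2,0)
Op 5: place BK@(2,2)
Op 6: remove (5,1)
Op 7: place WK@(2,3)
Op 8: remove (2,3)
Op 9: place BK@(0,1)
Per-piece attacks for W:
Union (0 distinct): (none)

Answer: 0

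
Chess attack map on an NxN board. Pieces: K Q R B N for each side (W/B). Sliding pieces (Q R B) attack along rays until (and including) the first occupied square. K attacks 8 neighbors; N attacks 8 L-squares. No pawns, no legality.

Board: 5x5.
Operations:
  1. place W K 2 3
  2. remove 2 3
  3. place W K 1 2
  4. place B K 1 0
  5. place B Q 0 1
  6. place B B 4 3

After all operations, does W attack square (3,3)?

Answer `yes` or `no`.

Answer: no

Derivation:
Op 1: place WK@(2,3)
Op 2: remove (2,3)
Op 3: place WK@(1,2)
Op 4: place BK@(1,0)
Op 5: place BQ@(0,1)
Op 6: place BB@(4,3)
Per-piece attacks for W:
  WK@(1,2): attacks (1,3) (1,1) (2,2) (0,2) (2,3) (2,1) (0,3) (0,1)
W attacks (3,3): no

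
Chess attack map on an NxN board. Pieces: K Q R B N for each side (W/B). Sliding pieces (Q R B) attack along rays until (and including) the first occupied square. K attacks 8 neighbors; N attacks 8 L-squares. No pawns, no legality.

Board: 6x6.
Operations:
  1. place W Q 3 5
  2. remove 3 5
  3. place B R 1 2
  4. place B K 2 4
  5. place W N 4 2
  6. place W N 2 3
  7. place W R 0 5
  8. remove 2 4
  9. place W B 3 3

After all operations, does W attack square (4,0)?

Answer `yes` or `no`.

Answer: no

Derivation:
Op 1: place WQ@(3,5)
Op 2: remove (3,5)
Op 3: place BR@(1,2)
Op 4: place BK@(2,4)
Op 5: place WN@(4,2)
Op 6: place WN@(2,3)
Op 7: place WR@(0,5)
Op 8: remove (2,4)
Op 9: place WB@(3,3)
Per-piece attacks for W:
  WR@(0,5): attacks (0,4) (0,3) (0,2) (0,1) (0,0) (1,5) (2,5) (3,5) (4,5) (5,5)
  WN@(2,3): attacks (3,5) (4,4) (1,5) (0,4) (3,1) (4,2) (1,1) (0,2)
  WB@(3,3): attacks (4,4) (5,5) (4,2) (2,4) (1,5) (2,2) (1,1) (0,0) [ray(1,-1) blocked at (4,2)]
  WN@(4,2): attacks (5,4) (3,4) (2,3) (5,0) (3,0) (2,1)
W attacks (4,0): no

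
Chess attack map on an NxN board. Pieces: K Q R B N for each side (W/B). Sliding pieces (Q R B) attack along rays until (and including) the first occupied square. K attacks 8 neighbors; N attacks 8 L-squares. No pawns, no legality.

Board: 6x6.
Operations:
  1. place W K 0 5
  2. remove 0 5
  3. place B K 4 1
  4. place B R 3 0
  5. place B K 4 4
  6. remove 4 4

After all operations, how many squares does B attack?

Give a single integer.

Op 1: place WK@(0,5)
Op 2: remove (0,5)
Op 3: place BK@(4,1)
Op 4: place BR@(3,0)
Op 5: place BK@(4,4)
Op 6: remove (4,4)
Per-piece attacks for B:
  BR@(3,0): attacks (3,1) (3,2) (3,3) (3,4) (3,5) (4,0) (5,0) (2,0) (1,0) (0,0)
  BK@(4,1): attacks (4,2) (4,0) (5,1) (3,1) (5,2) (5,0) (3,2) (3,0)
Union (14 distinct): (0,0) (1,0) (2,0) (3,0) (3,1) (3,2) (3,3) (3,4) (3,5) (4,0) (4,2) (5,0) (5,1) (5,2)

Answer: 14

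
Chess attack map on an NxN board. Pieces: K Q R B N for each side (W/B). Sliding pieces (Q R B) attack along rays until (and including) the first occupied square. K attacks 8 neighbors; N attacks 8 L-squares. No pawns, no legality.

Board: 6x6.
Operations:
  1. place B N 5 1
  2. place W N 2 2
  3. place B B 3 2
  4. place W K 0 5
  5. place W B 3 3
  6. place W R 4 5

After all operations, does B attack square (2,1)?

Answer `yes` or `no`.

Op 1: place BN@(5,1)
Op 2: place WN@(2,2)
Op 3: place BB@(3,2)
Op 4: place WK@(0,5)
Op 5: place WB@(3,3)
Op 6: place WR@(4,5)
Per-piece attacks for B:
  BB@(3,2): attacks (4,3) (5,4) (4,1) (5,0) (2,3) (1,4) (0,5) (2,1) (1,0) [ray(-1,1) blocked at (0,5)]
  BN@(5,1): attacks (4,3) (3,2) (3,0)
B attacks (2,1): yes

Answer: yes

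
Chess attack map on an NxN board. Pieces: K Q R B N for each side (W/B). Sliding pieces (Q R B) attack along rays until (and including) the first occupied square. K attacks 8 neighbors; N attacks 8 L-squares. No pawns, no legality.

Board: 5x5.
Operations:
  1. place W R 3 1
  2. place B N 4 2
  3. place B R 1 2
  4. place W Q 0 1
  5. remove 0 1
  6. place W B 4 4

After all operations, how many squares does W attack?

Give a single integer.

Answer: 10

Derivation:
Op 1: place WR@(3,1)
Op 2: place BN@(4,2)
Op 3: place BR@(1,2)
Op 4: place WQ@(0,1)
Op 5: remove (0,1)
Op 6: place WB@(4,4)
Per-piece attacks for W:
  WR@(3,1): attacks (3,2) (3,3) (3,4) (3,0) (4,1) (2,1) (1,1) (0,1)
  WB@(4,4): attacks (3,3) (2,2) (1,1) (0,0)
Union (10 distinct): (0,0) (0,1) (1,1) (2,1) (2,2) (3,0) (3,2) (3,3) (3,4) (4,1)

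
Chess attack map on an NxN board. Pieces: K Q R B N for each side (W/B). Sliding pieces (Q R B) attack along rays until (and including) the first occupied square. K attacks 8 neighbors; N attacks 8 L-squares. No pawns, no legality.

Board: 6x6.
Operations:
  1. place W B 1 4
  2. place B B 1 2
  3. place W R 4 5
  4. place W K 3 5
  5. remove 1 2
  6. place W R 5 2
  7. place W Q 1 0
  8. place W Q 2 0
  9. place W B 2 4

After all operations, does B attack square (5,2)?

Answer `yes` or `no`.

Answer: no

Derivation:
Op 1: place WB@(1,4)
Op 2: place BB@(1,2)
Op 3: place WR@(4,5)
Op 4: place WK@(3,5)
Op 5: remove (1,2)
Op 6: place WR@(5,2)
Op 7: place WQ@(1,0)
Op 8: place WQ@(2,0)
Op 9: place WB@(2,4)
Per-piece attacks for B:
B attacks (5,2): no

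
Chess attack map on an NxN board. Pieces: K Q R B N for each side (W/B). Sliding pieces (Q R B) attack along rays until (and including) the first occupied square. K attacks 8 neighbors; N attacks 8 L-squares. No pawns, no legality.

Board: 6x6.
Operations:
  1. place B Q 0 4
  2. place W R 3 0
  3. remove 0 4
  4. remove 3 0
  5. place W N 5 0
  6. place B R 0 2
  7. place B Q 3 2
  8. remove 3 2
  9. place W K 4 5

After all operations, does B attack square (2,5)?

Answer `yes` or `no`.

Answer: no

Derivation:
Op 1: place BQ@(0,4)
Op 2: place WR@(3,0)
Op 3: remove (0,4)
Op 4: remove (3,0)
Op 5: place WN@(5,0)
Op 6: place BR@(0,2)
Op 7: place BQ@(3,2)
Op 8: remove (3,2)
Op 9: place WK@(4,5)
Per-piece attacks for B:
  BR@(0,2): attacks (0,3) (0,4) (0,5) (0,1) (0,0) (1,2) (2,2) (3,2) (4,2) (5,2)
B attacks (2,5): no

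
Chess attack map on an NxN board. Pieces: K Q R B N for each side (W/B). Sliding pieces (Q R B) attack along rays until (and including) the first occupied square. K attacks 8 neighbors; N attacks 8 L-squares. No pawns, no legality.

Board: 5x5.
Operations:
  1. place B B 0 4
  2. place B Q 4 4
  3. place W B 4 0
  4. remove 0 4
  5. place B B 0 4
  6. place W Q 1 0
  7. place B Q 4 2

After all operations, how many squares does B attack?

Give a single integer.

Op 1: place BB@(0,4)
Op 2: place BQ@(4,4)
Op 3: place WB@(4,0)
Op 4: remove (0,4)
Op 5: place BB@(0,4)
Op 6: place WQ@(1,0)
Op 7: place BQ@(4,2)
Per-piece attacks for B:
  BB@(0,4): attacks (1,3) (2,2) (3,1) (4,0) [ray(1,-1) blocked at (4,0)]
  BQ@(4,2): attacks (4,3) (4,4) (4,1) (4,0) (3,2) (2,2) (1,2) (0,2) (3,3) (2,4) (3,1) (2,0) [ray(0,1) blocked at (4,4); ray(0,-1) blocked at (4,0)]
  BQ@(4,4): attacks (4,3) (4,2) (3,4) (2,4) (1,4) (0,4) (3,3) (2,2) (1,1) (0,0) [ray(0,-1) blocked at (4,2); ray(-1,0) blocked at (0,4)]
Union (19 distinct): (0,0) (0,2) (0,4) (1,1) (1,2) (1,3) (1,4) (2,0) (2,2) (2,4) (3,1) (3,2) (3,3) (3,4) (4,0) (4,1) (4,2) (4,3) (4,4)

Answer: 19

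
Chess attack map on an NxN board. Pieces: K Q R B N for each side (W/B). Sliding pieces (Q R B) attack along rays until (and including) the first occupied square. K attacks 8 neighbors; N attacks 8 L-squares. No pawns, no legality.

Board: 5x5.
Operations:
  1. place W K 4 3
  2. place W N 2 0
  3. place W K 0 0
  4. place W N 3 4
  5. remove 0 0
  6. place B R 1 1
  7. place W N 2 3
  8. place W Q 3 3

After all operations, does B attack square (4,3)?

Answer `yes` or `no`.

Op 1: place WK@(4,3)
Op 2: place WN@(2,0)
Op 3: place WK@(0,0)
Op 4: place WN@(3,4)
Op 5: remove (0,0)
Op 6: place BR@(1,1)
Op 7: place WN@(2,3)
Op 8: place WQ@(3,3)
Per-piece attacks for B:
  BR@(1,1): attacks (1,2) (1,3) (1,4) (1,0) (2,1) (3,1) (4,1) (0,1)
B attacks (4,3): no

Answer: no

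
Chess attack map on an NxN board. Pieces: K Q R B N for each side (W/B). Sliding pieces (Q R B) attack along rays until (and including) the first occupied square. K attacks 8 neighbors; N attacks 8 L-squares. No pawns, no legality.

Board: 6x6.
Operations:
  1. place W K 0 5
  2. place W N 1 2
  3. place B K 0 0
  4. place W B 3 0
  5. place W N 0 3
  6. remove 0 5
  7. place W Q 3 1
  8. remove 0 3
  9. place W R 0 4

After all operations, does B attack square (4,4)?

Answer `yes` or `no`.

Answer: no

Derivation:
Op 1: place WK@(0,5)
Op 2: place WN@(1,2)
Op 3: place BK@(0,0)
Op 4: place WB@(3,0)
Op 5: place WN@(0,3)
Op 6: remove (0,5)
Op 7: place WQ@(3,1)
Op 8: remove (0,3)
Op 9: place WR@(0,4)
Per-piece attacks for B:
  BK@(0,0): attacks (0,1) (1,0) (1,1)
B attacks (4,4): no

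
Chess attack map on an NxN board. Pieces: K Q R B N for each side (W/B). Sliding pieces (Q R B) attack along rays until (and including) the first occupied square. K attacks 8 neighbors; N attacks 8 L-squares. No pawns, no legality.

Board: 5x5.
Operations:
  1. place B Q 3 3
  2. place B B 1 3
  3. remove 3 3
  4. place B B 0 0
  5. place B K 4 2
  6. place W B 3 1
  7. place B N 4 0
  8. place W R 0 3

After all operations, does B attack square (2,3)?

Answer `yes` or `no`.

Op 1: place BQ@(3,3)
Op 2: place BB@(1,3)
Op 3: remove (3,3)
Op 4: place BB@(0,0)
Op 5: place BK@(4,2)
Op 6: place WB@(3,1)
Op 7: place BN@(4,0)
Op 8: place WR@(0,3)
Per-piece attacks for B:
  BB@(0,0): attacks (1,1) (2,2) (3,3) (4,4)
  BB@(1,3): attacks (2,4) (2,2) (3,1) (0,4) (0,2) [ray(1,-1) blocked at (3,1)]
  BN@(4,0): attacks (3,2) (2,1)
  BK@(4,2): attacks (4,3) (4,1) (3,2) (3,3) (3,1)
B attacks (2,3): no

Answer: no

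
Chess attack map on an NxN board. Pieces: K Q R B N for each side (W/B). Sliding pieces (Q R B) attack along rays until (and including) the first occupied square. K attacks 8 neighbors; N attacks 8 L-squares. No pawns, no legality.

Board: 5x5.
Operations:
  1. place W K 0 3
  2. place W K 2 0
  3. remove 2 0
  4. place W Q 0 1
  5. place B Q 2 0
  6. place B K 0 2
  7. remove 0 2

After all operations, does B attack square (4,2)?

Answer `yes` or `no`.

Op 1: place WK@(0,3)
Op 2: place WK@(2,0)
Op 3: remove (2,0)
Op 4: place WQ@(0,1)
Op 5: place BQ@(2,0)
Op 6: place BK@(0,2)
Op 7: remove (0,2)
Per-piece attacks for B:
  BQ@(2,0): attacks (2,1) (2,2) (2,3) (2,4) (3,0) (4,0) (1,0) (0,0) (3,1) (4,2) (1,1) (0,2)
B attacks (4,2): yes

Answer: yes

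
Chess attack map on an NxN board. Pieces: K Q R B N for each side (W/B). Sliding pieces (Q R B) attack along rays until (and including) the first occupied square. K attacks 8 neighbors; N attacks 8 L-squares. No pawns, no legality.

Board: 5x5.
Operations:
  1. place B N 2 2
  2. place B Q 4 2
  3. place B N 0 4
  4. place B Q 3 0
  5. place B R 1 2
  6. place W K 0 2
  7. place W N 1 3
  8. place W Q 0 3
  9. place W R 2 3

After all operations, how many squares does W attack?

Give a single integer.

Answer: 15

Derivation:
Op 1: place BN@(2,2)
Op 2: place BQ@(4,2)
Op 3: place BN@(0,4)
Op 4: place BQ@(3,0)
Op 5: place BR@(1,2)
Op 6: place WK@(0,2)
Op 7: place WN@(1,3)
Op 8: place WQ@(0,3)
Op 9: place WR@(2,3)
Per-piece attacks for W:
  WK@(0,2): attacks (0,3) (0,1) (1,2) (1,3) (1,1)
  WQ@(0,3): attacks (0,4) (0,2) (1,3) (1,4) (1,2) [ray(0,1) blocked at (0,4); ray(0,-1) blocked at (0,2); ray(1,0) blocked at (1,3); ray(1,-1) blocked at (1,2)]
  WN@(1,3): attacks (3,4) (2,1) (3,2) (0,1)
  WR@(2,3): attacks (2,4) (2,2) (3,3) (4,3) (1,3) [ray(0,-1) blocked at (2,2); ray(-1,0) blocked at (1,3)]
Union (15 distinct): (0,1) (0,2) (0,3) (0,4) (1,1) (1,2) (1,3) (1,4) (2,1) (2,2) (2,4) (3,2) (3,3) (3,4) (4,3)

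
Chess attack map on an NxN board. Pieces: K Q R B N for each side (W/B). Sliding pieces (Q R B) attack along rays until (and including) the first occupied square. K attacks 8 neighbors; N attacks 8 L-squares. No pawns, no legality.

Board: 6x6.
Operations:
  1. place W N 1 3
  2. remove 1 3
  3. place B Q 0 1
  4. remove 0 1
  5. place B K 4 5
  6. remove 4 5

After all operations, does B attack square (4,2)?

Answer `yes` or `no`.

Answer: no

Derivation:
Op 1: place WN@(1,3)
Op 2: remove (1,3)
Op 3: place BQ@(0,1)
Op 4: remove (0,1)
Op 5: place BK@(4,5)
Op 6: remove (4,5)
Per-piece attacks for B:
B attacks (4,2): no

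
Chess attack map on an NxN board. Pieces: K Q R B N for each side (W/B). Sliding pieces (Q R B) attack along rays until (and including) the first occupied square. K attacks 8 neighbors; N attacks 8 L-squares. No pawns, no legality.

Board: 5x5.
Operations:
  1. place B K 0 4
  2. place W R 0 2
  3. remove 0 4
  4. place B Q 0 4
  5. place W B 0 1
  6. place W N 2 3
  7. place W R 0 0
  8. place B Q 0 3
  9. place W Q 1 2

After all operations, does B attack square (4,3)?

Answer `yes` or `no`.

Answer: no

Derivation:
Op 1: place BK@(0,4)
Op 2: place WR@(0,2)
Op 3: remove (0,4)
Op 4: place BQ@(0,4)
Op 5: place WB@(0,1)
Op 6: place WN@(2,3)
Op 7: place WR@(0,0)
Op 8: place BQ@(0,3)
Op 9: place WQ@(1,2)
Per-piece attacks for B:
  BQ@(0,3): attacks (0,4) (0,2) (1,3) (2,3) (1,4) (1,2) [ray(0,1) blocked at (0,4); ray(0,-1) blocked at (0,2); ray(1,0) blocked at (2,3); ray(1,-1) blocked at (1,2)]
  BQ@(0,4): attacks (0,3) (1,4) (2,4) (3,4) (4,4) (1,3) (2,2) (3,1) (4,0) [ray(0,-1) blocked at (0,3)]
B attacks (4,3): no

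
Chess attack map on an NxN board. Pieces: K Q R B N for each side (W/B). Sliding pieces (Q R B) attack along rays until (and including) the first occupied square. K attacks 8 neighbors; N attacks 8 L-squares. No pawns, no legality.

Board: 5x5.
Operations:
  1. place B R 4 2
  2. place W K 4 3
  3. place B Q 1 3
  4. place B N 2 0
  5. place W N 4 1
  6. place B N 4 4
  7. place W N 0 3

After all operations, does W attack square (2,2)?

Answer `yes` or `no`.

Answer: yes

Derivation:
Op 1: place BR@(4,2)
Op 2: place WK@(4,3)
Op 3: place BQ@(1,3)
Op 4: place BN@(2,0)
Op 5: place WN@(4,1)
Op 6: place BN@(4,4)
Op 7: place WN@(0,3)
Per-piece attacks for W:
  WN@(0,3): attacks (2,4) (1,1) (2,2)
  WN@(4,1): attacks (3,3) (2,2) (2,0)
  WK@(4,3): attacks (4,4) (4,2) (3,3) (3,4) (3,2)
W attacks (2,2): yes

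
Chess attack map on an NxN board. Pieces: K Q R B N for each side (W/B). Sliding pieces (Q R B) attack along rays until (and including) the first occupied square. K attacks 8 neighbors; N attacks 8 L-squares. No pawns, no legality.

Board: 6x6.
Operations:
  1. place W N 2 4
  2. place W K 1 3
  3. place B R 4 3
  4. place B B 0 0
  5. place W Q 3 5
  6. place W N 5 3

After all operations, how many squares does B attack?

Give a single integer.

Answer: 12

Derivation:
Op 1: place WN@(2,4)
Op 2: place WK@(1,3)
Op 3: place BR@(4,3)
Op 4: place BB@(0,0)
Op 5: place WQ@(3,5)
Op 6: place WN@(5,3)
Per-piece attacks for B:
  BB@(0,0): attacks (1,1) (2,2) (3,3) (4,4) (5,5)
  BR@(4,3): attacks (4,4) (4,5) (4,2) (4,1) (4,0) (5,3) (3,3) (2,3) (1,3) [ray(1,0) blocked at (5,3); ray(-1,0) blocked at (1,3)]
Union (12 distinct): (1,1) (1,3) (2,2) (2,3) (3,3) (4,0) (4,1) (4,2) (4,4) (4,5) (5,3) (5,5)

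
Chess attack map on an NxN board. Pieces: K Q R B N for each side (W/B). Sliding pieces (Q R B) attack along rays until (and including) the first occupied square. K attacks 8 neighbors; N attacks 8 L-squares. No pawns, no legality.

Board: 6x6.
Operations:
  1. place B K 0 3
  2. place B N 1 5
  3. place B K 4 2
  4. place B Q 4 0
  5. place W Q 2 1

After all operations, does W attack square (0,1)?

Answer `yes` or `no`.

Answer: yes

Derivation:
Op 1: place BK@(0,3)
Op 2: place BN@(1,5)
Op 3: place BK@(4,2)
Op 4: place BQ@(4,0)
Op 5: place WQ@(2,1)
Per-piece attacks for W:
  WQ@(2,1): attacks (2,2) (2,3) (2,4) (2,5) (2,0) (3,1) (4,1) (5,1) (1,1) (0,1) (3,2) (4,3) (5,4) (3,0) (1,2) (0,3) (1,0) [ray(-1,1) blocked at (0,3)]
W attacks (0,1): yes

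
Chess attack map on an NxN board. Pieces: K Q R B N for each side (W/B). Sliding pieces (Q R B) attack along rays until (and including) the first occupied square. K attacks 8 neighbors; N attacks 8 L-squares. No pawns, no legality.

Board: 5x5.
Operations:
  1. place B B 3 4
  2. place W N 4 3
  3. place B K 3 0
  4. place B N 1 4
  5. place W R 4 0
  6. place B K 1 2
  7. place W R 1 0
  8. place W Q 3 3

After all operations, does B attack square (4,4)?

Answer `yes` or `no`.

Answer: no

Derivation:
Op 1: place BB@(3,4)
Op 2: place WN@(4,3)
Op 3: place BK@(3,0)
Op 4: place BN@(1,4)
Op 5: place WR@(4,0)
Op 6: place BK@(1,2)
Op 7: place WR@(1,0)
Op 8: place WQ@(3,3)
Per-piece attacks for B:
  BK@(1,2): attacks (1,3) (1,1) (2,2) (0,2) (2,3) (2,1) (0,3) (0,1)
  BN@(1,4): attacks (2,2) (3,3) (0,2)
  BK@(3,0): attacks (3,1) (4,0) (2,0) (4,1) (2,1)
  BB@(3,4): attacks (4,3) (2,3) (1,2) [ray(1,-1) blocked at (4,3); ray(-1,-1) blocked at (1,2)]
B attacks (4,4): no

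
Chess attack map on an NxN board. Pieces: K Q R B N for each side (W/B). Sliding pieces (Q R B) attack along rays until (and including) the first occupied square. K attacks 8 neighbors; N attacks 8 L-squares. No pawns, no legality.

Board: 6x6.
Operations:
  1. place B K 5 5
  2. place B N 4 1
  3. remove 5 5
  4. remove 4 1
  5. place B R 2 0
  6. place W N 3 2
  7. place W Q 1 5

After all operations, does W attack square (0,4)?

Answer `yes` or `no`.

Op 1: place BK@(5,5)
Op 2: place BN@(4,1)
Op 3: remove (5,5)
Op 4: remove (4,1)
Op 5: place BR@(2,0)
Op 6: place WN@(3,2)
Op 7: place WQ@(1,5)
Per-piece attacks for W:
  WQ@(1,5): attacks (1,4) (1,3) (1,2) (1,1) (1,0) (2,5) (3,5) (4,5) (5,5) (0,5) (2,4) (3,3) (4,2) (5,1) (0,4)
  WN@(3,2): attacks (4,4) (5,3) (2,4) (1,3) (4,0) (5,1) (2,0) (1,1)
W attacks (0,4): yes

Answer: yes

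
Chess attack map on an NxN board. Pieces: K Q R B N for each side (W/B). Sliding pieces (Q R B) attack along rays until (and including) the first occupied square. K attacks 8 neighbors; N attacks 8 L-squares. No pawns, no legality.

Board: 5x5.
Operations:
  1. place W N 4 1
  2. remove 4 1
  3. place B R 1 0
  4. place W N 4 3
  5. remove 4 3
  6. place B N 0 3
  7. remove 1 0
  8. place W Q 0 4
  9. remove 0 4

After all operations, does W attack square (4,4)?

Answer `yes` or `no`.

Answer: no

Derivation:
Op 1: place WN@(4,1)
Op 2: remove (4,1)
Op 3: place BR@(1,0)
Op 4: place WN@(4,3)
Op 5: remove (4,3)
Op 6: place BN@(0,3)
Op 7: remove (1,0)
Op 8: place WQ@(0,4)
Op 9: remove (0,4)
Per-piece attacks for W:
W attacks (4,4): no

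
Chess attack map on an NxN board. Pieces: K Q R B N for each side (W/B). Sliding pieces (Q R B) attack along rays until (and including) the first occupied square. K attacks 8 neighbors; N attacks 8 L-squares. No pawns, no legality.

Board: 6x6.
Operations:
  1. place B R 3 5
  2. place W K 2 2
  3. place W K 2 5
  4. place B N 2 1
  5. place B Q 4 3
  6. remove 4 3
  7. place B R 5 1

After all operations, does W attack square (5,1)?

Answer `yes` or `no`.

Op 1: place BR@(3,5)
Op 2: place WK@(2,2)
Op 3: place WK@(2,5)
Op 4: place BN@(2,1)
Op 5: place BQ@(4,3)
Op 6: remove (4,3)
Op 7: place BR@(5,1)
Per-piece attacks for W:
  WK@(2,2): attacks (2,3) (2,1) (3,2) (1,2) (3,3) (3,1) (1,3) (1,1)
  WK@(2,5): attacks (2,4) (3,5) (1,5) (3,4) (1,4)
W attacks (5,1): no

Answer: no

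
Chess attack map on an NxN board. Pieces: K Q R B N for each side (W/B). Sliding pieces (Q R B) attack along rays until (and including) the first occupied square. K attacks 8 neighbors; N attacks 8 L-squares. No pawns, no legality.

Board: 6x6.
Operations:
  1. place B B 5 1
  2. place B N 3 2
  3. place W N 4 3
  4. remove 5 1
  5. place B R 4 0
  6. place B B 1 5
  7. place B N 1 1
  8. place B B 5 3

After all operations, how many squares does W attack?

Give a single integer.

Op 1: place BB@(5,1)
Op 2: place BN@(3,2)
Op 3: place WN@(4,3)
Op 4: remove (5,1)
Op 5: place BR@(4,0)
Op 6: place BB@(1,5)
Op 7: place BN@(1,1)
Op 8: place BB@(5,3)
Per-piece attacks for W:
  WN@(4,3): attacks (5,5) (3,5) (2,4) (5,1) (3,1) (2,2)
Union (6 distinct): (2,2) (2,4) (3,1) (3,5) (5,1) (5,5)

Answer: 6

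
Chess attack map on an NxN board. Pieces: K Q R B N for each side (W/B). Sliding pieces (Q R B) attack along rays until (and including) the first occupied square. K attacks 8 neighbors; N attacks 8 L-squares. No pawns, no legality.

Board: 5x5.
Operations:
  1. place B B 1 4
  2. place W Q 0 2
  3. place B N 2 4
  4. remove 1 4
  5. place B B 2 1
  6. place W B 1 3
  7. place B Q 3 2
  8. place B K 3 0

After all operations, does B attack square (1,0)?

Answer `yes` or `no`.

Answer: yes

Derivation:
Op 1: place BB@(1,4)
Op 2: place WQ@(0,2)
Op 3: place BN@(2,4)
Op 4: remove (1,4)
Op 5: place BB@(2,1)
Op 6: place WB@(1,3)
Op 7: place BQ@(3,2)
Op 8: place BK@(3,0)
Per-piece attacks for B:
  BB@(2,1): attacks (3,2) (3,0) (1,2) (0,3) (1,0) [ray(1,1) blocked at (3,2); ray(1,-1) blocked at (3,0)]
  BN@(2,4): attacks (3,2) (4,3) (1,2) (0,3)
  BK@(3,0): attacks (3,1) (4,0) (2,0) (4,1) (2,1)
  BQ@(3,2): attacks (3,3) (3,4) (3,1) (3,0) (4,2) (2,2) (1,2) (0,2) (4,3) (4,1) (2,3) (1,4) (2,1) [ray(0,-1) blocked at (3,0); ray(-1,0) blocked at (0,2); ray(-1,-1) blocked at (2,1)]
B attacks (1,0): yes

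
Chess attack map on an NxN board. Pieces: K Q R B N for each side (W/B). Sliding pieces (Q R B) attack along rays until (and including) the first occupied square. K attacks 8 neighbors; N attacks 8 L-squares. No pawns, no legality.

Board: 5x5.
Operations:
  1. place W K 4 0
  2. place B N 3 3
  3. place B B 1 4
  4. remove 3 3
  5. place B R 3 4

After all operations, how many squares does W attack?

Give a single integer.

Answer: 3

Derivation:
Op 1: place WK@(4,0)
Op 2: place BN@(3,3)
Op 3: place BB@(1,4)
Op 4: remove (3,3)
Op 5: place BR@(3,4)
Per-piece attacks for W:
  WK@(4,0): attacks (4,1) (3,0) (3,1)
Union (3 distinct): (3,0) (3,1) (4,1)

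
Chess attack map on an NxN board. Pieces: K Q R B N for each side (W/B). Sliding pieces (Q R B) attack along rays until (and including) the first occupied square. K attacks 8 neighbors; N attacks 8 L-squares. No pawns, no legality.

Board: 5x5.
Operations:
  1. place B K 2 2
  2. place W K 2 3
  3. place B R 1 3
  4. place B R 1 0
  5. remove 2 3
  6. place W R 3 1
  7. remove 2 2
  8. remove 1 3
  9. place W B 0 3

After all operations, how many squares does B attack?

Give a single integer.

Answer: 8

Derivation:
Op 1: place BK@(2,2)
Op 2: place WK@(2,3)
Op 3: place BR@(1,3)
Op 4: place BR@(1,0)
Op 5: remove (2,3)
Op 6: place WR@(3,1)
Op 7: remove (2,2)
Op 8: remove (1,3)
Op 9: place WB@(0,3)
Per-piece attacks for B:
  BR@(1,0): attacks (1,1) (1,2) (1,3) (1,4) (2,0) (3,0) (4,0) (0,0)
Union (8 distinct): (0,0) (1,1) (1,2) (1,3) (1,4) (2,0) (3,0) (4,0)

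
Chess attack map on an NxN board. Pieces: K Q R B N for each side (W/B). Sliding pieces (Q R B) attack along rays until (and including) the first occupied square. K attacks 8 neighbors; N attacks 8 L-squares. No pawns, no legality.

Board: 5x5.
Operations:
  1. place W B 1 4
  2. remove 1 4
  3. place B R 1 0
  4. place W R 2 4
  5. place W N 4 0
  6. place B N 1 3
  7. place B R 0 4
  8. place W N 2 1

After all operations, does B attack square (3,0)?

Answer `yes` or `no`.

Answer: yes

Derivation:
Op 1: place WB@(1,4)
Op 2: remove (1,4)
Op 3: place BR@(1,0)
Op 4: place WR@(2,4)
Op 5: place WN@(4,0)
Op 6: place BN@(1,3)
Op 7: place BR@(0,4)
Op 8: place WN@(2,1)
Per-piece attacks for B:
  BR@(0,4): attacks (0,3) (0,2) (0,1) (0,0) (1,4) (2,4) [ray(1,0) blocked at (2,4)]
  BR@(1,0): attacks (1,1) (1,2) (1,3) (2,0) (3,0) (4,0) (0,0) [ray(0,1) blocked at (1,3); ray(1,0) blocked at (4,0)]
  BN@(1,3): attacks (3,4) (2,1) (3,2) (0,1)
B attacks (3,0): yes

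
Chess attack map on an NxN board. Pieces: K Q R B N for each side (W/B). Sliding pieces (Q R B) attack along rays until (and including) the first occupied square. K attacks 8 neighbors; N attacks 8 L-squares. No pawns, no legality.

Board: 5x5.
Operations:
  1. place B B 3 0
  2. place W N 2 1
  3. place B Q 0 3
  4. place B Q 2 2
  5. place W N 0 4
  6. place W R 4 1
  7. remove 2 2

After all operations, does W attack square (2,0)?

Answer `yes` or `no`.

Answer: no

Derivation:
Op 1: place BB@(3,0)
Op 2: place WN@(2,1)
Op 3: place BQ@(0,3)
Op 4: place BQ@(2,2)
Op 5: place WN@(0,4)
Op 6: place WR@(4,1)
Op 7: remove (2,2)
Per-piece attacks for W:
  WN@(0,4): attacks (1,2) (2,3)
  WN@(2,1): attacks (3,3) (4,2) (1,3) (0,2) (4,0) (0,0)
  WR@(4,1): attacks (4,2) (4,3) (4,4) (4,0) (3,1) (2,1) [ray(-1,0) blocked at (2,1)]
W attacks (2,0): no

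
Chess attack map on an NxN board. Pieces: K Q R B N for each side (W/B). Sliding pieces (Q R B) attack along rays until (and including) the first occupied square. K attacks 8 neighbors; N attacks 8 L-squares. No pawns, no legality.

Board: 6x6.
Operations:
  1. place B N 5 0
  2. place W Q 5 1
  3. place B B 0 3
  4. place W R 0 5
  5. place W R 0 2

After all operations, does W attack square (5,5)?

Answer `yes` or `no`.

Answer: yes

Derivation:
Op 1: place BN@(5,0)
Op 2: place WQ@(5,1)
Op 3: place BB@(0,3)
Op 4: place WR@(0,5)
Op 5: place WR@(0,2)
Per-piece attacks for W:
  WR@(0,2): attacks (0,3) (0,1) (0,0) (1,2) (2,2) (3,2) (4,2) (5,2) [ray(0,1) blocked at (0,3)]
  WR@(0,5): attacks (0,4) (0,3) (1,5) (2,5) (3,5) (4,5) (5,5) [ray(0,-1) blocked at (0,3)]
  WQ@(5,1): attacks (5,2) (5,3) (5,4) (5,5) (5,0) (4,1) (3,1) (2,1) (1,1) (0,1) (4,2) (3,3) (2,4) (1,5) (4,0) [ray(0,-1) blocked at (5,0)]
W attacks (5,5): yes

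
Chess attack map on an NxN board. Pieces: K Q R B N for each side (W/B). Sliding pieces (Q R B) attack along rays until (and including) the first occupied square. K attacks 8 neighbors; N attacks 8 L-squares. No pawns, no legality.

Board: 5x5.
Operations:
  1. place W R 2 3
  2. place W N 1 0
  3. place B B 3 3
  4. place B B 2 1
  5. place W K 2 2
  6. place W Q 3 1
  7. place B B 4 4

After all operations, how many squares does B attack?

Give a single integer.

Op 1: place WR@(2,3)
Op 2: place WN@(1,0)
Op 3: place BB@(3,3)
Op 4: place BB@(2,1)
Op 5: place WK@(2,2)
Op 6: place WQ@(3,1)
Op 7: place BB@(4,4)
Per-piece attacks for B:
  BB@(2,1): attacks (3,2) (4,3) (3,0) (1,2) (0,3) (1,0) [ray(-1,-1) blocked at (1,0)]
  BB@(3,3): attacks (4,4) (4,2) (2,4) (2,2) [ray(1,1) blocked at (4,4); ray(-1,-1) blocked at (2,2)]
  BB@(4,4): attacks (3,3) [ray(-1,-1) blocked at (3,3)]
Union (11 distinct): (0,3) (1,0) (1,2) (2,2) (2,4) (3,0) (3,2) (3,3) (4,2) (4,3) (4,4)

Answer: 11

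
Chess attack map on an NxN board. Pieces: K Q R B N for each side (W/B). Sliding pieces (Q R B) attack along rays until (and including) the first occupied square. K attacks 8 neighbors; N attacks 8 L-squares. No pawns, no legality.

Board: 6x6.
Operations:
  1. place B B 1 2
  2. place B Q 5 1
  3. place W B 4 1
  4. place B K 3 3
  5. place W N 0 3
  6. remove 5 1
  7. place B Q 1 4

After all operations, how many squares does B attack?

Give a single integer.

Op 1: place BB@(1,2)
Op 2: place BQ@(5,1)
Op 3: place WB@(4,1)
Op 4: place BK@(3,3)
Op 5: place WN@(0,3)
Op 6: remove (5,1)
Op 7: place BQ@(1,4)
Per-piece attacks for B:
  BB@(1,2): attacks (2,3) (3,4) (4,5) (2,1) (3,0) (0,3) (0,1) [ray(-1,1) blocked at (0,3)]
  BQ@(1,4): attacks (1,5) (1,3) (1,2) (2,4) (3,4) (4,4) (5,4) (0,4) (2,5) (2,3) (3,2) (4,1) (0,5) (0,3) [ray(0,-1) blocked at (1,2); ray(1,-1) blocked at (4,1); ray(-1,-1) blocked at (0,3)]
  BK@(3,3): attacks (3,4) (3,2) (4,3) (2,3) (4,4) (4,2) (2,4) (2,2)
Union (21 distinct): (0,1) (0,3) (0,4) (0,5) (1,2) (1,3) (1,5) (2,1) (2,2) (2,3) (2,4) (2,5) (3,0) (3,2) (3,4) (4,1) (4,2) (4,3) (4,4) (4,5) (5,4)

Answer: 21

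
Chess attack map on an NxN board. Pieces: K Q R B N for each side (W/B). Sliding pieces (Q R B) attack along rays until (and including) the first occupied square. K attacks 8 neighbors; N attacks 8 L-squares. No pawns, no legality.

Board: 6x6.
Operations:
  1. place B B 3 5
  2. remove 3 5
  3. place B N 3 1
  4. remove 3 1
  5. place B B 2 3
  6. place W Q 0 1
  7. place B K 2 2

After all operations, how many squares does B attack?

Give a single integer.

Answer: 15

Derivation:
Op 1: place BB@(3,5)
Op 2: remove (3,5)
Op 3: place BN@(3,1)
Op 4: remove (3,1)
Op 5: place BB@(2,3)
Op 6: place WQ@(0,1)
Op 7: place BK@(2,2)
Per-piece attacks for B:
  BK@(2,2): attacks (2,3) (2,1) (3,2) (1,2) (3,3) (3,1) (1,3) (1,1)
  BB@(2,3): attacks (3,4) (4,5) (3,2) (4,1) (5,0) (1,4) (0,5) (1,2) (0,1) [ray(-1,-1) blocked at (0,1)]
Union (15 distinct): (0,1) (0,5) (1,1) (1,2) (1,3) (1,4) (2,1) (2,3) (3,1) (3,2) (3,3) (3,4) (4,1) (4,5) (5,0)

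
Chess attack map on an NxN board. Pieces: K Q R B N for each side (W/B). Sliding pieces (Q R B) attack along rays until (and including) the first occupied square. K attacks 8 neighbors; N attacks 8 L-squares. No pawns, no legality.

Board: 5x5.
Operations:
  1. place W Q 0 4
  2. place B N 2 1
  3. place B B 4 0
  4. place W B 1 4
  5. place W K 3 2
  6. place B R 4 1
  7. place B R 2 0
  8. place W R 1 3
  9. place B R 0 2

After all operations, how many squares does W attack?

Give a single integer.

Op 1: place WQ@(0,4)
Op 2: place BN@(2,1)
Op 3: place BB@(4,0)
Op 4: place WB@(1,4)
Op 5: place WK@(3,2)
Op 6: place BR@(4,1)
Op 7: place BR@(2,0)
Op 8: place WR@(1,3)
Op 9: place BR@(0,2)
Per-piece attacks for W:
  WQ@(0,4): attacks (0,3) (0,2) (1,4) (1,3) [ray(0,-1) blocked at (0,2); ray(1,0) blocked at (1,4); ray(1,-1) blocked at (1,3)]
  WR@(1,3): attacks (1,4) (1,2) (1,1) (1,0) (2,3) (3,3) (4,3) (0,3) [ray(0,1) blocked at (1,4)]
  WB@(1,4): attacks (2,3) (3,2) (0,3) [ray(1,-1) blocked at (3,2)]
  WK@(3,2): attacks (3,3) (3,1) (4,2) (2,2) (4,3) (4,1) (2,3) (2,1)
Union (16 distinct): (0,2) (0,3) (1,0) (1,1) (1,2) (1,3) (1,4) (2,1) (2,2) (2,3) (3,1) (3,2) (3,3) (4,1) (4,2) (4,3)

Answer: 16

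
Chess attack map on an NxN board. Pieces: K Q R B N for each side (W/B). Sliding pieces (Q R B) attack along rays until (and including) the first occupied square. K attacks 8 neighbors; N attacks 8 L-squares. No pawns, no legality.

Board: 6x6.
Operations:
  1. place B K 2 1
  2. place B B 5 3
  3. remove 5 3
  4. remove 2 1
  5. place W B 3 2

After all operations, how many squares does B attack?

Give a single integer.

Op 1: place BK@(2,1)
Op 2: place BB@(5,3)
Op 3: remove (5,3)
Op 4: remove (2,1)
Op 5: place WB@(3,2)
Per-piece attacks for B:
Union (0 distinct): (none)

Answer: 0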